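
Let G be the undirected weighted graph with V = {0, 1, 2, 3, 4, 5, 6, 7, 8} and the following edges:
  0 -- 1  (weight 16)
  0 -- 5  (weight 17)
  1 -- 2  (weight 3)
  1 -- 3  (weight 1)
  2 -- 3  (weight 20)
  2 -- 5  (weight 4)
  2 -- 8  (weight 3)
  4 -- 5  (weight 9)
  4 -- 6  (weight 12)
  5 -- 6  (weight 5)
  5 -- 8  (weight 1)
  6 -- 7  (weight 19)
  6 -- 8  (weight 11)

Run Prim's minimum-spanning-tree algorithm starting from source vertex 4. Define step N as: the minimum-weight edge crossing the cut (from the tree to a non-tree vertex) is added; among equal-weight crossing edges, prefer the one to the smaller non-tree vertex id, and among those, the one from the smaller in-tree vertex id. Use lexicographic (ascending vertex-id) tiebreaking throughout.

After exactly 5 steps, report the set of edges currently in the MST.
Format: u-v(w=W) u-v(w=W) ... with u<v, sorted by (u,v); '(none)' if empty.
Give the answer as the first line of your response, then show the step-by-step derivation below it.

1-2(w=3) 1-3(w=1) 2-8(w=3) 4-5(w=9) 5-8(w=1)

step 1: add edge 4-5 (w=9); MST = {4-5(w=9)}
step 2: add edge 5-8 (w=1); MST = {4-5(w=9) 5-8(w=1)}
step 3: add edge 2-8 (w=3); MST = {2-8(w=3) 4-5(w=9) 5-8(w=1)}
step 4: add edge 1-2 (w=3); MST = {1-2(w=3) 2-8(w=3) 4-5(w=9) 5-8(w=1)}
step 5: add edge 1-3 (w=1); MST = {1-2(w=3) 1-3(w=1) 2-8(w=3) 4-5(w=9) 5-8(w=1)}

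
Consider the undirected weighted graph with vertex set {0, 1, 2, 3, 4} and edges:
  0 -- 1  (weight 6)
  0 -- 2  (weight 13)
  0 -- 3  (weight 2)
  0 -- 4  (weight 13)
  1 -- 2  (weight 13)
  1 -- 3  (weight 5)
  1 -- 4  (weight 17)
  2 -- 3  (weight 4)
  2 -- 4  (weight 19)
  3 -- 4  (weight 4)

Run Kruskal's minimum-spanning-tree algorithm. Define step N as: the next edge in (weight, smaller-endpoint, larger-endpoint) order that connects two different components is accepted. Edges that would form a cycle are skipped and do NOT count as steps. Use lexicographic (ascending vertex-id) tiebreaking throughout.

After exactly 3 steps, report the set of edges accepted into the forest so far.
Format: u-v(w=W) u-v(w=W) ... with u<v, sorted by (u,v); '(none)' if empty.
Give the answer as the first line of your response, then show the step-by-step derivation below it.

0-3(w=2) 2-3(w=4) 3-4(w=4)

step 1: add edge 0-3 (w=2); MST = {0-3(w=2)}
step 2: add edge 2-3 (w=4); MST = {0-3(w=2) 2-3(w=4)}
step 3: add edge 3-4 (w=4); MST = {0-3(w=2) 2-3(w=4) 3-4(w=4)}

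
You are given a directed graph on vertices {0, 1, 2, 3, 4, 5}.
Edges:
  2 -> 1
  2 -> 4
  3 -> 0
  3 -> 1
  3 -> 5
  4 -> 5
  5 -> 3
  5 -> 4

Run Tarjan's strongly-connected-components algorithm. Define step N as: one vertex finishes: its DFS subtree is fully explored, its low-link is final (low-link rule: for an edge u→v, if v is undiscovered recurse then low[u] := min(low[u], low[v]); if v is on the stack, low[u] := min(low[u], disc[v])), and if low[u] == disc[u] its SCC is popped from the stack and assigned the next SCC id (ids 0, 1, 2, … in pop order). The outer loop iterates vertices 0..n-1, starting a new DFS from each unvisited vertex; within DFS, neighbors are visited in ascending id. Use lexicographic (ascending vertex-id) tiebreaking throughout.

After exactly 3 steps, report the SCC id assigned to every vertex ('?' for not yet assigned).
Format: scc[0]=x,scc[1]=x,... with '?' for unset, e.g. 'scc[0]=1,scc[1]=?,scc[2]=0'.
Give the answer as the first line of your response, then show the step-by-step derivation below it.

scc[0]=0,scc[1]=1,scc[2]=?,scc[3]=?,scc[4]=?,scc[5]=?

step 1: low=(low[0]=0,low[1]=?,low[2]=?,low[3]=?,low[4]=?,low[5]=?); scc=(scc[0]=0,scc[1]=?,scc[2]=?,scc[3]=?,scc[4]=?,scc[5]=?)
step 2: low=(low[0]=0,low[1]=1,low[2]=?,low[3]=?,low[4]=?,low[5]=?); scc=(scc[0]=0,scc[1]=1,scc[2]=?,scc[3]=?,scc[4]=?,scc[5]=?)
step 3: low=(low[0]=0,low[1]=1,low[2]=2,low[3]=4,low[4]=3,low[5]=4); scc=(scc[0]=0,scc[1]=1,scc[2]=?,scc[3]=?,scc[4]=?,scc[5]=?)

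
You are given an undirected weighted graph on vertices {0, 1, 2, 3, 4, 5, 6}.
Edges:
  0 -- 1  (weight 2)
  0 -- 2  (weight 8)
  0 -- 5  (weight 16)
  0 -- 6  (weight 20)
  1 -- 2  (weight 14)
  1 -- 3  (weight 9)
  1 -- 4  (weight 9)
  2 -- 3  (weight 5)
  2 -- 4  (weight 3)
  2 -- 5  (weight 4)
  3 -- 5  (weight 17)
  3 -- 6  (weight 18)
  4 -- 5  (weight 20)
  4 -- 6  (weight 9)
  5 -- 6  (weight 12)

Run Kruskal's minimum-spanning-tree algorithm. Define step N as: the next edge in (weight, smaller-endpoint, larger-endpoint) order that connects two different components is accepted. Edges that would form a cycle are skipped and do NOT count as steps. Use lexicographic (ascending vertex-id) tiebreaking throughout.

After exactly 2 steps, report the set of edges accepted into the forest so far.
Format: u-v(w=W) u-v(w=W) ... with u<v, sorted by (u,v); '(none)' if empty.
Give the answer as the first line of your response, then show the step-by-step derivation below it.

0-1(w=2) 2-4(w=3)

step 1: add edge 0-1 (w=2); MST = {0-1(w=2)}
step 2: add edge 2-4 (w=3); MST = {0-1(w=2) 2-4(w=3)}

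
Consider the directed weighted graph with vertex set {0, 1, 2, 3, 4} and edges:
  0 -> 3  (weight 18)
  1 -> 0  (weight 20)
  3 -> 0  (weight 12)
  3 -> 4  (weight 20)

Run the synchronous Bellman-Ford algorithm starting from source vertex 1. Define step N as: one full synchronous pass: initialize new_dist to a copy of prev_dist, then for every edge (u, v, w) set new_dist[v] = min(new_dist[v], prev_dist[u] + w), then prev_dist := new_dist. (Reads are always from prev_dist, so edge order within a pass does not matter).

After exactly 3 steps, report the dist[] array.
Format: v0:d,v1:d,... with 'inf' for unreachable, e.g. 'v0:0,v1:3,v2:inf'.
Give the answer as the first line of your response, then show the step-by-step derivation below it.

v0:20,v1:0,v2:inf,v3:38,v4:58

step 1: dist = v0:20,v1:0,v2:inf,v3:inf,v4:inf
step 2: dist = v0:20,v1:0,v2:inf,v3:38,v4:inf
step 3: dist = v0:20,v1:0,v2:inf,v3:38,v4:58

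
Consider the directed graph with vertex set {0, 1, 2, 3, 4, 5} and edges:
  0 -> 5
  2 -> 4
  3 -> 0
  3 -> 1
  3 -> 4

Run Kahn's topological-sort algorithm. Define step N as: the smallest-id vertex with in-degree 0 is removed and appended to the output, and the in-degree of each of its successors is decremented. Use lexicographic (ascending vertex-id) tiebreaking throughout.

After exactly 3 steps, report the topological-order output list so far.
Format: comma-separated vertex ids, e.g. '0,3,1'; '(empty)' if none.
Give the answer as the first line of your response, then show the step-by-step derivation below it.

2,3,0

step 1: output 2; order=[2]; indeg=(1,1,0,0,1,1)
step 2: output 3; order=[2,3]; indeg=(0,0,0,0,0,1)
step 3: output 0; order=[2,3,0]; indeg=(0,0,0,0,0,0)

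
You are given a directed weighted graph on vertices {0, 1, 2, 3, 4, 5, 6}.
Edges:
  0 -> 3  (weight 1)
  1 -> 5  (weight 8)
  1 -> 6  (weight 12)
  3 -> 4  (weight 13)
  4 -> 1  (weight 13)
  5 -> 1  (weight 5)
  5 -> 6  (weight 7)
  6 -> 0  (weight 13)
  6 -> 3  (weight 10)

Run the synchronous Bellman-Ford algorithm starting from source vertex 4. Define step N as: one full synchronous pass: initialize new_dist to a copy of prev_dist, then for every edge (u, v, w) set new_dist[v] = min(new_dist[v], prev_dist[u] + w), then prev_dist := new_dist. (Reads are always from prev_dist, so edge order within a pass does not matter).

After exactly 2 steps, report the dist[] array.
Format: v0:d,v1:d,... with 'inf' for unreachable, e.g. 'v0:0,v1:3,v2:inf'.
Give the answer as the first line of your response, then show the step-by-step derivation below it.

v0:inf,v1:13,v2:inf,v3:inf,v4:0,v5:21,v6:25

step 1: dist = v0:inf,v1:13,v2:inf,v3:inf,v4:0,v5:inf,v6:inf
step 2: dist = v0:inf,v1:13,v2:inf,v3:inf,v4:0,v5:21,v6:25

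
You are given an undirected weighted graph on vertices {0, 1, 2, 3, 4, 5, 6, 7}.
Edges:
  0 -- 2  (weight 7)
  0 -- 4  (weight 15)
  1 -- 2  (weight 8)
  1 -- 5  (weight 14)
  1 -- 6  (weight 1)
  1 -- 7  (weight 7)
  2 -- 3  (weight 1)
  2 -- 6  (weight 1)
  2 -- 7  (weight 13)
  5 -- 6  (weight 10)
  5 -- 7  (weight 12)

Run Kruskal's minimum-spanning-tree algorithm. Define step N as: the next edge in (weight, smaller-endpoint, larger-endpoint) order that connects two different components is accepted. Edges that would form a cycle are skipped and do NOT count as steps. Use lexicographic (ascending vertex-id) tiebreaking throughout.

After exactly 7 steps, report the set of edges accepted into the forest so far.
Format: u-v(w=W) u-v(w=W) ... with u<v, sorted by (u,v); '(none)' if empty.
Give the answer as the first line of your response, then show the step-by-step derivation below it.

0-2(w=7) 0-4(w=15) 1-6(w=1) 1-7(w=7) 2-3(w=1) 2-6(w=1) 5-6(w=10)

step 1: add edge 1-6 (w=1); MST = {1-6(w=1)}
step 2: add edge 2-3 (w=1); MST = {1-6(w=1) 2-3(w=1)}
step 3: add edge 2-6 (w=1); MST = {1-6(w=1) 2-3(w=1) 2-6(w=1)}
step 4: add edge 0-2 (w=7); MST = {0-2(w=7) 1-6(w=1) 2-3(w=1) 2-6(w=1)}
step 5: add edge 1-7 (w=7); MST = {0-2(w=7) 1-6(w=1) 1-7(w=7) 2-3(w=1) 2-6(w=1)}
step 6: add edge 5-6 (w=10); MST = {0-2(w=7) 1-6(w=1) 1-7(w=7) 2-3(w=1) 2-6(w=1) 5-6(w=10)}
step 7: add edge 0-4 (w=15); MST = {0-2(w=7) 0-4(w=15) 1-6(w=1) 1-7(w=7) 2-3(w=1) 2-6(w=1) 5-6(w=10)}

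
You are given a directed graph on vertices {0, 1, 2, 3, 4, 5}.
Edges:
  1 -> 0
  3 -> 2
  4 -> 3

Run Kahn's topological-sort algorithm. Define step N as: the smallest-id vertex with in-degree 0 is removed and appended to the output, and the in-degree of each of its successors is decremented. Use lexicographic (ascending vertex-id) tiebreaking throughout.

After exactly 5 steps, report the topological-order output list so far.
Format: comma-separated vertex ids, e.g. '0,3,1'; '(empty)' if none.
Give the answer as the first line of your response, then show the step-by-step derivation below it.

1,0,4,3,2

step 1: output 1; order=[1]; indeg=(0,0,1,1,0,0)
step 2: output 0; order=[1,0]; indeg=(0,0,1,1,0,0)
step 3: output 4; order=[1,0,4]; indeg=(0,0,1,0,0,0)
step 4: output 3; order=[1,0,4,3]; indeg=(0,0,0,0,0,0)
step 5: output 2; order=[1,0,4,3,2]; indeg=(0,0,0,0,0,0)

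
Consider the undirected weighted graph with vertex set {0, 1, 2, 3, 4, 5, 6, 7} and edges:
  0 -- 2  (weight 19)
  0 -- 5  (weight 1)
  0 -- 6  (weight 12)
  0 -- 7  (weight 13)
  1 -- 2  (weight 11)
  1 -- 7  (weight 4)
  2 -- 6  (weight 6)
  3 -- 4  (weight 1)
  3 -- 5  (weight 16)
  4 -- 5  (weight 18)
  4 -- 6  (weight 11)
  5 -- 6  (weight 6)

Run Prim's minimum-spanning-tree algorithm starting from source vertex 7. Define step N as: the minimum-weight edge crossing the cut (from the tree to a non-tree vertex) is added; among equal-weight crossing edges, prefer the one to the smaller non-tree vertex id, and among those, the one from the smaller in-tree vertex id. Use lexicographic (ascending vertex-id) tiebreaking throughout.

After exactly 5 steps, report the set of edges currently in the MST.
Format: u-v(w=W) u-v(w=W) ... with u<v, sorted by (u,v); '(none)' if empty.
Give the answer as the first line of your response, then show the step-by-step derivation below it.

0-5(w=1) 1-2(w=11) 1-7(w=4) 2-6(w=6) 5-6(w=6)

step 1: add edge 1-7 (w=4); MST = {1-7(w=4)}
step 2: add edge 1-2 (w=11); MST = {1-2(w=11) 1-7(w=4)}
step 3: add edge 2-6 (w=6); MST = {1-2(w=11) 1-7(w=4) 2-6(w=6)}
step 4: add edge 5-6 (w=6); MST = {1-2(w=11) 1-7(w=4) 2-6(w=6) 5-6(w=6)}
step 5: add edge 0-5 (w=1); MST = {0-5(w=1) 1-2(w=11) 1-7(w=4) 2-6(w=6) 5-6(w=6)}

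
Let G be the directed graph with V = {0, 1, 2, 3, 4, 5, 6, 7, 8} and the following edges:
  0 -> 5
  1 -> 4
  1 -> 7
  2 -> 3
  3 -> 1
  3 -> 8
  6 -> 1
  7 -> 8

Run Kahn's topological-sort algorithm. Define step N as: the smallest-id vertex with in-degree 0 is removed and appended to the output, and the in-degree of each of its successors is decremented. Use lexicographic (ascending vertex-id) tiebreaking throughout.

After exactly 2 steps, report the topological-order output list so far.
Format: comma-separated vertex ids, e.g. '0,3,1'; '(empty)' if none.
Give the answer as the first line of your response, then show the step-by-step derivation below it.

0,2

step 1: output 0; order=[0]; indeg=(0,2,0,1,1,0,0,1,2)
step 2: output 2; order=[0,2]; indeg=(0,2,0,0,1,0,0,1,2)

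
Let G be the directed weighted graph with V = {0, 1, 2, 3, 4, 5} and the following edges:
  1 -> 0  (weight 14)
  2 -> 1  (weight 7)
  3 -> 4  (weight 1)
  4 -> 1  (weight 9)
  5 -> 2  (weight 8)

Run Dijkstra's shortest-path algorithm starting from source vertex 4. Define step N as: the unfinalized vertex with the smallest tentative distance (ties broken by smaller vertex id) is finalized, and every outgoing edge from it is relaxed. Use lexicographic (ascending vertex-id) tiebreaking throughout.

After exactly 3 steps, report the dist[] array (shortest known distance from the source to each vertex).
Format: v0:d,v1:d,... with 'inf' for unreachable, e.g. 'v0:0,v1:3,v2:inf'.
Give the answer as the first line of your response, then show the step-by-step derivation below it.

v0:23,v1:9,v2:inf,v3:inf,v4:0,v5:inf

step 1: dist = v0:inf,v1:9,v2:inf,v3:inf,v4:0,v5:inf
step 2: dist = v0:23,v1:9,v2:inf,v3:inf,v4:0,v5:inf
step 3: dist = v0:23,v1:9,v2:inf,v3:inf,v4:0,v5:inf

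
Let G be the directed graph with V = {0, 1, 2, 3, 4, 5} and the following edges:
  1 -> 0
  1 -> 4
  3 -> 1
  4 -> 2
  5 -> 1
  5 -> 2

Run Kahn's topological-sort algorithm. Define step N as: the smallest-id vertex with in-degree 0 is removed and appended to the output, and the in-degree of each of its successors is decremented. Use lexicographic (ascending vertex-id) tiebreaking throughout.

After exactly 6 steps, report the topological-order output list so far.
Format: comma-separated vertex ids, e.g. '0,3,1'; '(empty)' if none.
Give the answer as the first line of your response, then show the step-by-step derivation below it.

3,5,1,0,4,2

step 1: output 3; order=[3]; indeg=(1,1,2,0,1,0)
step 2: output 5; order=[3,5]; indeg=(1,0,1,0,1,0)
step 3: output 1; order=[3,5,1]; indeg=(0,0,1,0,0,0)
step 4: output 0; order=[3,5,1,0]; indeg=(0,0,1,0,0,0)
step 5: output 4; order=[3,5,1,0,4]; indeg=(0,0,0,0,0,0)
step 6: output 2; order=[3,5,1,0,4,2]; indeg=(0,0,0,0,0,0)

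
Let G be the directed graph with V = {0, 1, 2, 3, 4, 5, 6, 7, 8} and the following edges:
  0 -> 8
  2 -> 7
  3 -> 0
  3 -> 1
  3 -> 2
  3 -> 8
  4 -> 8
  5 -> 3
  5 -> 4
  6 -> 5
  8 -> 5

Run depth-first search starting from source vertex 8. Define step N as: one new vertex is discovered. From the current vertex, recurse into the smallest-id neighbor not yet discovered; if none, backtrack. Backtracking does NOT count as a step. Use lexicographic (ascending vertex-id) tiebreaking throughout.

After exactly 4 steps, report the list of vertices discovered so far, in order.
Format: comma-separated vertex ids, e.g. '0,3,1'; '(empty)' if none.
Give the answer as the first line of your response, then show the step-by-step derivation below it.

8,5,3,0

step 1: discover 8; path=8; order=8
step 2: discover 5; path=8>5; order=8,5
step 3: discover 3; path=8>5>3; order=8,5,3
step 4: discover 0; path=8>5>3>0; order=8,5,3,0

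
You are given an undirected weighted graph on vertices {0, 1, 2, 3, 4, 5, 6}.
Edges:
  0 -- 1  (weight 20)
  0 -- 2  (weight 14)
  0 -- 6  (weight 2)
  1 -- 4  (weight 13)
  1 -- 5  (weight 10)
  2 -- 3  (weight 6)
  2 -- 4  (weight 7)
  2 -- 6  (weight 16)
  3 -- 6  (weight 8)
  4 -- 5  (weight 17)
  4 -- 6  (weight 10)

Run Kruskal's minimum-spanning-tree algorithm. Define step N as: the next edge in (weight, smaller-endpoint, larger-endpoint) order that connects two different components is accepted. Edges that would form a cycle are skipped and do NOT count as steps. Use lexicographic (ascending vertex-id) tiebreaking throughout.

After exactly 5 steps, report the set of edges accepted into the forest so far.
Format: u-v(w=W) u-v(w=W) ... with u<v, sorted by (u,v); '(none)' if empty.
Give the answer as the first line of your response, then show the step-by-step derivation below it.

0-6(w=2) 1-5(w=10) 2-3(w=6) 2-4(w=7) 3-6(w=8)

step 1: add edge 0-6 (w=2); MST = {0-6(w=2)}
step 2: add edge 2-3 (w=6); MST = {0-6(w=2) 2-3(w=6)}
step 3: add edge 2-4 (w=7); MST = {0-6(w=2) 2-3(w=6) 2-4(w=7)}
step 4: add edge 3-6 (w=8); MST = {0-6(w=2) 2-3(w=6) 2-4(w=7) 3-6(w=8)}
step 5: add edge 1-5 (w=10); MST = {0-6(w=2) 1-5(w=10) 2-3(w=6) 2-4(w=7) 3-6(w=8)}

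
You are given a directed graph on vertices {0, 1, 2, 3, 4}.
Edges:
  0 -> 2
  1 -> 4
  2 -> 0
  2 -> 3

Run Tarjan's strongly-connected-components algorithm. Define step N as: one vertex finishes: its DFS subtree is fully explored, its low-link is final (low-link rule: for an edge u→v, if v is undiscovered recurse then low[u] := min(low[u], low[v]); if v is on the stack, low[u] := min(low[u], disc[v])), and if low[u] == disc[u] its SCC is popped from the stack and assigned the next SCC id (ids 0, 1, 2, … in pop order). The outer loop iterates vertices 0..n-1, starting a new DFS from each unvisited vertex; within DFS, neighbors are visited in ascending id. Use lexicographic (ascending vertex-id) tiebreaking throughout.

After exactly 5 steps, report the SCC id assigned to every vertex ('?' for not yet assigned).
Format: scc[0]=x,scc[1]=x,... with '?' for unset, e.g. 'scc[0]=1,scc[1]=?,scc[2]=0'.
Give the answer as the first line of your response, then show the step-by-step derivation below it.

scc[0]=1,scc[1]=3,scc[2]=1,scc[3]=0,scc[4]=2

step 1: low=(low[0]=0,low[1]=?,low[2]=0,low[3]=2,low[4]=?); scc=(scc[0]=?,scc[1]=?,scc[2]=?,scc[3]=0,scc[4]=?)
step 2: low=(low[0]=0,low[1]=?,low[2]=0,low[3]=2,low[4]=?); scc=(scc[0]=?,scc[1]=?,scc[2]=?,scc[3]=0,scc[4]=?)
step 3: low=(low[0]=0,low[1]=?,low[2]=0,low[3]=2,low[4]=?); scc=(scc[0]=1,scc[1]=?,scc[2]=1,scc[3]=0,scc[4]=?)
step 4: low=(low[0]=0,low[1]=3,low[2]=0,low[3]=2,low[4]=4); scc=(scc[0]=1,scc[1]=?,scc[2]=1,scc[3]=0,scc[4]=2)
step 5: low=(low[0]=0,low[1]=3,low[2]=0,low[3]=2,low[4]=4); scc=(scc[0]=1,scc[1]=3,scc[2]=1,scc[3]=0,scc[4]=2)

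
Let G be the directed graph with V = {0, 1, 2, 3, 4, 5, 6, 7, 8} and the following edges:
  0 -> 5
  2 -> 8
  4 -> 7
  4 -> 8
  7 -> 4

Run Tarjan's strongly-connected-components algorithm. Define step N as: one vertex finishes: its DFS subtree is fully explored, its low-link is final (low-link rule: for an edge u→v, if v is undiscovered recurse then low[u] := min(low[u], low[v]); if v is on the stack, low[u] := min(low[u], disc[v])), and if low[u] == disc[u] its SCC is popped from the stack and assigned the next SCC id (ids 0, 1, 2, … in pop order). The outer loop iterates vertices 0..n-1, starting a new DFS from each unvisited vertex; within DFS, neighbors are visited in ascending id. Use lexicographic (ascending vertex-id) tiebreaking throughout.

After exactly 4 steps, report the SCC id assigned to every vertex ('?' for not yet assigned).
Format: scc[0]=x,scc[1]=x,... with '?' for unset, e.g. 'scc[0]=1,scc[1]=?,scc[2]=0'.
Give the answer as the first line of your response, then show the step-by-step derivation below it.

scc[0]=1,scc[1]=2,scc[2]=?,scc[3]=?,scc[4]=?,scc[5]=0,scc[6]=?,scc[7]=?,scc[8]=3

step 1: low=(low[0]=0,low[1]=?,low[2]=?,low[3]=?,low[4]=?,low[5]=1,low[6]=?,low[7]=?,low[8]=?); scc=(scc[0]=?,scc[1]=?,scc[2]=?,scc[3]=?,scc[4]=?,scc[5]=0,scc[6]=?,scc[7]=?,scc[8]=?)
step 2: low=(low[0]=0,low[1]=?,low[2]=?,low[3]=?,low[4]=?,low[5]=1,low[6]=?,low[7]=?,low[8]=?); scc=(scc[0]=1,scc[1]=?,scc[2]=?,scc[3]=?,scc[4]=?,scc[5]=0,scc[6]=?,scc[7]=?,scc[8]=?)
step 3: low=(low[0]=0,low[1]=2,low[2]=?,low[3]=?,low[4]=?,low[5]=1,low[6]=?,low[7]=?,low[8]=?); scc=(scc[0]=1,scc[1]=2,scc[2]=?,scc[3]=?,scc[4]=?,scc[5]=0,scc[6]=?,scc[7]=?,scc[8]=?)
step 4: low=(low[0]=0,low[1]=2,low[2]=3,low[3]=?,low[4]=?,low[5]=1,low[6]=?,low[7]=?,low[8]=4); scc=(scc[0]=1,scc[1]=2,scc[2]=?,scc[3]=?,scc[4]=?,scc[5]=0,scc[6]=?,scc[7]=?,scc[8]=3)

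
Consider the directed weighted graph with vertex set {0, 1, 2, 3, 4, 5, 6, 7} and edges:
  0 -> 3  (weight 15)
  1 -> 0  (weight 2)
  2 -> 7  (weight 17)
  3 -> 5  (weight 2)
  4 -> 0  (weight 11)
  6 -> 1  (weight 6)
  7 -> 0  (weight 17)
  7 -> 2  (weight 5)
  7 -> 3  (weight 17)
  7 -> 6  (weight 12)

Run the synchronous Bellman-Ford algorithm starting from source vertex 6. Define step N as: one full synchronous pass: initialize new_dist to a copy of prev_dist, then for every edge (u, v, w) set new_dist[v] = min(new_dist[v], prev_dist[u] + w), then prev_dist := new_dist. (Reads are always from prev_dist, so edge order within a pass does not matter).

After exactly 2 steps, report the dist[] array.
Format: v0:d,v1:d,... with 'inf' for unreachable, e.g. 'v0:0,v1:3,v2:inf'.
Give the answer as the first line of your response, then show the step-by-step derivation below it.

v0:8,v1:6,v2:inf,v3:inf,v4:inf,v5:inf,v6:0,v7:inf

step 1: dist = v0:inf,v1:6,v2:inf,v3:inf,v4:inf,v5:inf,v6:0,v7:inf
step 2: dist = v0:8,v1:6,v2:inf,v3:inf,v4:inf,v5:inf,v6:0,v7:inf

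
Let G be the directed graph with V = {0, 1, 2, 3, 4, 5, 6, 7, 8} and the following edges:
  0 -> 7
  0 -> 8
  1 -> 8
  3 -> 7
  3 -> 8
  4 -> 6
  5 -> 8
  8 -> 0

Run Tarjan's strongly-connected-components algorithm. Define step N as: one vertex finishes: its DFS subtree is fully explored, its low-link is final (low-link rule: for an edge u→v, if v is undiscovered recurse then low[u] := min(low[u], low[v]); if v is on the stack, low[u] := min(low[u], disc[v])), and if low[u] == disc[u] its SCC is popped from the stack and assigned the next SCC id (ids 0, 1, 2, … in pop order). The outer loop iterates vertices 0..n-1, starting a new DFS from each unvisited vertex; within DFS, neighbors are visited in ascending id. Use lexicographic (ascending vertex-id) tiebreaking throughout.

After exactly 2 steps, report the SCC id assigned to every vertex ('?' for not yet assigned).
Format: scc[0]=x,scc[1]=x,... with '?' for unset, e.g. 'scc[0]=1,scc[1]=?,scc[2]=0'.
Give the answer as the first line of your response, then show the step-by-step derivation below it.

scc[0]=?,scc[1]=?,scc[2]=?,scc[3]=?,scc[4]=?,scc[5]=?,scc[6]=?,scc[7]=0,scc[8]=?

step 1: low=(low[0]=0,low[1]=?,low[2]=?,low[3]=?,low[4]=?,low[5]=?,low[6]=?,low[7]=1,low[8]=?); scc=(scc[0]=?,scc[1]=?,scc[2]=?,scc[3]=?,scc[4]=?,scc[5]=?,scc[6]=?,scc[7]=0,scc[8]=?)
step 2: low=(low[0]=0,low[1]=?,low[2]=?,low[3]=?,low[4]=?,low[5]=?,low[6]=?,low[7]=1,low[8]=0); scc=(scc[0]=?,scc[1]=?,scc[2]=?,scc[3]=?,scc[4]=?,scc[5]=?,scc[6]=?,scc[7]=0,scc[8]=?)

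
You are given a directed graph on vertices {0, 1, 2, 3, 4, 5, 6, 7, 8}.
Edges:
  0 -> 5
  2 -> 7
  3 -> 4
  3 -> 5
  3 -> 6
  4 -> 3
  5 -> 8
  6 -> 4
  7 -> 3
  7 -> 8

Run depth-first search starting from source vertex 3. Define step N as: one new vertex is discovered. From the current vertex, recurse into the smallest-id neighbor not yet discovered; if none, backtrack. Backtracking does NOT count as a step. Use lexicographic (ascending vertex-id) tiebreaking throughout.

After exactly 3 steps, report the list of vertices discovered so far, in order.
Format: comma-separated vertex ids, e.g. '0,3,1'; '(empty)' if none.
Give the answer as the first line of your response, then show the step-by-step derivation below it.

3,4,5

step 1: discover 3; path=3; order=3
step 2: discover 4; path=3>4; order=3,4
step 3: discover 5; path=3>5; order=3,4,5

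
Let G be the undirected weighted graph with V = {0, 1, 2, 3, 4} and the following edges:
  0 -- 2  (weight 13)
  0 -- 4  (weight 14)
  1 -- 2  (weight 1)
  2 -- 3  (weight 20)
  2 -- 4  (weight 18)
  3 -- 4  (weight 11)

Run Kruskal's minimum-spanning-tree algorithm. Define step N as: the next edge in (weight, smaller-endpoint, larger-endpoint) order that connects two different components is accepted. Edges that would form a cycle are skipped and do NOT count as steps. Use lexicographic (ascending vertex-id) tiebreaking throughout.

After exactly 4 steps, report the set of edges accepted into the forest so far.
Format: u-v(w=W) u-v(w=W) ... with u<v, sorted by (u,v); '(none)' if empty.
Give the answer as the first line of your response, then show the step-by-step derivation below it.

0-2(w=13) 0-4(w=14) 1-2(w=1) 3-4(w=11)

step 1: add edge 1-2 (w=1); MST = {1-2(w=1)}
step 2: add edge 3-4 (w=11); MST = {1-2(w=1) 3-4(w=11)}
step 3: add edge 0-2 (w=13); MST = {0-2(w=13) 1-2(w=1) 3-4(w=11)}
step 4: add edge 0-4 (w=14); MST = {0-2(w=13) 0-4(w=14) 1-2(w=1) 3-4(w=11)}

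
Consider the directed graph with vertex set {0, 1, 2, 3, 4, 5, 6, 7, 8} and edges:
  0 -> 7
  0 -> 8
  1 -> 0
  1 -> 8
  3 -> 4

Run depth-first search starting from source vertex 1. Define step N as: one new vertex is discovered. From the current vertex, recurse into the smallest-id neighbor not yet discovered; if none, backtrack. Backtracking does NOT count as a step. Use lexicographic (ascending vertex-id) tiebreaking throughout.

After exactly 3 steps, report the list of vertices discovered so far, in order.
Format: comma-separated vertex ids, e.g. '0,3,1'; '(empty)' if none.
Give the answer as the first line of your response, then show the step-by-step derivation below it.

1,0,7

step 1: discover 1; path=1; order=1
step 2: discover 0; path=1>0; order=1,0
step 3: discover 7; path=1>0>7; order=1,0,7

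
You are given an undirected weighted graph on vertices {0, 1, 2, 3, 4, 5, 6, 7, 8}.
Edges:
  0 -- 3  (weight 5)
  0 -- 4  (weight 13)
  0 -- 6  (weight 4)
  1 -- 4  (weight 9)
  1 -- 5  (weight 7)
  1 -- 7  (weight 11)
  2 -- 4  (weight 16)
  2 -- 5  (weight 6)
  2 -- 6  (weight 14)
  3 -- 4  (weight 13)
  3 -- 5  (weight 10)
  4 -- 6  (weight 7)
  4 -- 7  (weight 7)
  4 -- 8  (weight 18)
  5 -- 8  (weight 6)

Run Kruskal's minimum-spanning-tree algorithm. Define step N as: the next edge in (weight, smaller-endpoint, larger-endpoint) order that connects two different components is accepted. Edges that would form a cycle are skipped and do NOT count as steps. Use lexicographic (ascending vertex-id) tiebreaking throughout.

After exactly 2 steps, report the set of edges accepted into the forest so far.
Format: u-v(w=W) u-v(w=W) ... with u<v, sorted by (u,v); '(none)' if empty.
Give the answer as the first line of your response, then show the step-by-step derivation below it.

0-3(w=5) 0-6(w=4)

step 1: add edge 0-6 (w=4); MST = {0-6(w=4)}
step 2: add edge 0-3 (w=5); MST = {0-3(w=5) 0-6(w=4)}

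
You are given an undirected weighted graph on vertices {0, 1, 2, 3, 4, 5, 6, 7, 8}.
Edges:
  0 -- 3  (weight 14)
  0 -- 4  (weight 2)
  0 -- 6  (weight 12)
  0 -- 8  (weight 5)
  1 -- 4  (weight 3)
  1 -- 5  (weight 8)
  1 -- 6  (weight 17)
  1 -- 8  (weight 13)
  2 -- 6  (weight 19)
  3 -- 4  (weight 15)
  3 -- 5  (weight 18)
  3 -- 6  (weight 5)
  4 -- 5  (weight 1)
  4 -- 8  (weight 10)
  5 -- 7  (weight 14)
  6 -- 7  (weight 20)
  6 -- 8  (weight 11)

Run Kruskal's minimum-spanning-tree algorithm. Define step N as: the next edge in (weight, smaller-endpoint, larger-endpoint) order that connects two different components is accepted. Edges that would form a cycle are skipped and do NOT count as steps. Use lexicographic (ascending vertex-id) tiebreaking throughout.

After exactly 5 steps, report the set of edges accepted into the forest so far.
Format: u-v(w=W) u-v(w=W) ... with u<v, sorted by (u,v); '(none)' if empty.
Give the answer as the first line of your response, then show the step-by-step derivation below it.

0-4(w=2) 0-8(w=5) 1-4(w=3) 3-6(w=5) 4-5(w=1)

step 1: add edge 4-5 (w=1); MST = {4-5(w=1)}
step 2: add edge 0-4 (w=2); MST = {0-4(w=2) 4-5(w=1)}
step 3: add edge 1-4 (w=3); MST = {0-4(w=2) 1-4(w=3) 4-5(w=1)}
step 4: add edge 0-8 (w=5); MST = {0-4(w=2) 0-8(w=5) 1-4(w=3) 4-5(w=1)}
step 5: add edge 3-6 (w=5); MST = {0-4(w=2) 0-8(w=5) 1-4(w=3) 3-6(w=5) 4-5(w=1)}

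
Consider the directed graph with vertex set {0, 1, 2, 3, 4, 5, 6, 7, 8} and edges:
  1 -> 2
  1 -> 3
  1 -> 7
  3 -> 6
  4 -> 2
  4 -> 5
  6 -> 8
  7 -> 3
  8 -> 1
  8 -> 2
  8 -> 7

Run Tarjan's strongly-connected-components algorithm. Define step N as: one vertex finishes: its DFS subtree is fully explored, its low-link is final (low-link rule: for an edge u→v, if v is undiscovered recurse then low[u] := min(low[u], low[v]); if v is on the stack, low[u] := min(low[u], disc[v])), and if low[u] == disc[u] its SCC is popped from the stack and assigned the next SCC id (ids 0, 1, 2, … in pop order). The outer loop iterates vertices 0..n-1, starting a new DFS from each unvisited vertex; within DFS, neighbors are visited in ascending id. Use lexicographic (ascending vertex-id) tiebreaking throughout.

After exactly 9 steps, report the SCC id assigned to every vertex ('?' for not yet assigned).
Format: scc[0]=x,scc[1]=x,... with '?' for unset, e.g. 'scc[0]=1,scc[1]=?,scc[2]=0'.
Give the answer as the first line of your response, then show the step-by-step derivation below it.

scc[0]=0,scc[1]=2,scc[2]=1,scc[3]=2,scc[4]=4,scc[5]=3,scc[6]=2,scc[7]=2,scc[8]=2

step 1: low=(low[0]=0,low[1]=?,low[2]=?,low[3]=?,low[4]=?,low[5]=?,low[6]=?,low[7]=?,low[8]=?); scc=(scc[0]=0,scc[1]=?,scc[2]=?,scc[3]=?,scc[4]=?,scc[5]=?,scc[6]=?,scc[7]=?,scc[8]=?)
step 2: low=(low[0]=0,low[1]=1,low[2]=2,low[3]=?,low[4]=?,low[5]=?,low[6]=?,low[7]=?,low[8]=?); scc=(scc[0]=0,scc[1]=?,scc[2]=1,scc[3]=?,scc[4]=?,scc[5]=?,scc[6]=?,scc[7]=?,scc[8]=?)
step 3: low=(low[0]=0,low[1]=1,low[2]=2,low[3]=3,low[4]=?,low[5]=?,low[6]=4,low[7]=3,low[8]=1); scc=(scc[0]=0,scc[1]=?,scc[2]=1,scc[3]=?,scc[4]=?,scc[5]=?,scc[6]=?,scc[7]=?,scc[8]=?)
step 4: low=(low[0]=0,low[1]=1,low[2]=2,low[3]=3,low[4]=?,low[5]=?,low[6]=4,low[7]=3,low[8]=1); scc=(scc[0]=0,scc[1]=?,scc[2]=1,scc[3]=?,scc[4]=?,scc[5]=?,scc[6]=?,scc[7]=?,scc[8]=?)
step 5: low=(low[0]=0,low[1]=1,low[2]=2,low[3]=3,low[4]=?,low[5]=?,low[6]=1,low[7]=3,low[8]=1); scc=(scc[0]=0,scc[1]=?,scc[2]=1,scc[3]=?,scc[4]=?,scc[5]=?,scc[6]=?,scc[7]=?,scc[8]=?)
step 6: low=(low[0]=0,low[1]=1,low[2]=2,low[3]=1,low[4]=?,low[5]=?,low[6]=1,low[7]=3,low[8]=1); scc=(scc[0]=0,scc[1]=?,scc[2]=1,scc[3]=?,scc[4]=?,scc[5]=?,scc[6]=?,scc[7]=?,scc[8]=?)
step 7: low=(low[0]=0,low[1]=1,low[2]=2,low[3]=1,low[4]=?,low[5]=?,low[6]=1,low[7]=3,low[8]=1); scc=(scc[0]=0,scc[1]=2,scc[2]=1,scc[3]=2,scc[4]=?,scc[5]=?,scc[6]=2,scc[7]=2,scc[8]=2)
step 8: low=(low[0]=0,low[1]=1,low[2]=2,low[3]=1,low[4]=7,low[5]=8,low[6]=1,low[7]=3,low[8]=1); scc=(scc[0]=0,scc[1]=2,scc[2]=1,scc[3]=2,scc[4]=?,scc[5]=3,scc[6]=2,scc[7]=2,scc[8]=2)
step 9: low=(low[0]=0,low[1]=1,low[2]=2,low[3]=1,low[4]=7,low[5]=8,low[6]=1,low[7]=3,low[8]=1); scc=(scc[0]=0,scc[1]=2,scc[2]=1,scc[3]=2,scc[4]=4,scc[5]=3,scc[6]=2,scc[7]=2,scc[8]=2)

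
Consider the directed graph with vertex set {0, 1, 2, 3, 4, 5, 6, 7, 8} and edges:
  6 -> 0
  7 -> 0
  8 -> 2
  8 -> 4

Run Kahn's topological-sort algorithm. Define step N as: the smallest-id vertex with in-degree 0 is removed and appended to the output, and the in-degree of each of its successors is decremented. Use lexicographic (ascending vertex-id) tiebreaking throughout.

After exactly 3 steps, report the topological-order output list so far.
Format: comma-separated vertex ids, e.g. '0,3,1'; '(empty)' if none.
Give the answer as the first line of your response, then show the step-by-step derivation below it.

1,3,5

step 1: output 1; order=[1]; indeg=(2,0,1,0,1,0,0,0,0)
step 2: output 3; order=[1,3]; indeg=(2,0,1,0,1,0,0,0,0)
step 3: output 5; order=[1,3,5]; indeg=(2,0,1,0,1,0,0,0,0)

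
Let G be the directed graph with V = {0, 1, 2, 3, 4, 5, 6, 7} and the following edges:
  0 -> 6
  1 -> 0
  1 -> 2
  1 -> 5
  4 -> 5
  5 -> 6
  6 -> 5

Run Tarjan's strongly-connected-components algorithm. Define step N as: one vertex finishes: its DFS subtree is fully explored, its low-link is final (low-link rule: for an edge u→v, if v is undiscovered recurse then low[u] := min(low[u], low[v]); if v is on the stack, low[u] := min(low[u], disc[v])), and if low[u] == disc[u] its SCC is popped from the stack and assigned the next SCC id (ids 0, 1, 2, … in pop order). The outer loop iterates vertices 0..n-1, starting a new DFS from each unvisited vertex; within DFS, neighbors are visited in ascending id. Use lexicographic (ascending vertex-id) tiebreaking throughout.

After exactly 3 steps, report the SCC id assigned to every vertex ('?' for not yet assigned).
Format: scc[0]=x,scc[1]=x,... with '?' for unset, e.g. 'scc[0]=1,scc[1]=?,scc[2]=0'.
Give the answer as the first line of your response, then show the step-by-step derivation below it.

scc[0]=1,scc[1]=?,scc[2]=?,scc[3]=?,scc[4]=?,scc[5]=0,scc[6]=0,scc[7]=?

step 1: low=(low[0]=0,low[1]=?,low[2]=?,low[3]=?,low[4]=?,low[5]=1,low[6]=1,low[7]=?); scc=(scc[0]=?,scc[1]=?,scc[2]=?,scc[3]=?,scc[4]=?,scc[5]=?,scc[6]=?,scc[7]=?)
step 2: low=(low[0]=0,low[1]=?,low[2]=?,low[3]=?,low[4]=?,low[5]=1,low[6]=1,low[7]=?); scc=(scc[0]=?,scc[1]=?,scc[2]=?,scc[3]=?,scc[4]=?,scc[5]=0,scc[6]=0,scc[7]=?)
step 3: low=(low[0]=0,low[1]=?,low[2]=?,low[3]=?,low[4]=?,low[5]=1,low[6]=1,low[7]=?); scc=(scc[0]=1,scc[1]=?,scc[2]=?,scc[3]=?,scc[4]=?,scc[5]=0,scc[6]=0,scc[7]=?)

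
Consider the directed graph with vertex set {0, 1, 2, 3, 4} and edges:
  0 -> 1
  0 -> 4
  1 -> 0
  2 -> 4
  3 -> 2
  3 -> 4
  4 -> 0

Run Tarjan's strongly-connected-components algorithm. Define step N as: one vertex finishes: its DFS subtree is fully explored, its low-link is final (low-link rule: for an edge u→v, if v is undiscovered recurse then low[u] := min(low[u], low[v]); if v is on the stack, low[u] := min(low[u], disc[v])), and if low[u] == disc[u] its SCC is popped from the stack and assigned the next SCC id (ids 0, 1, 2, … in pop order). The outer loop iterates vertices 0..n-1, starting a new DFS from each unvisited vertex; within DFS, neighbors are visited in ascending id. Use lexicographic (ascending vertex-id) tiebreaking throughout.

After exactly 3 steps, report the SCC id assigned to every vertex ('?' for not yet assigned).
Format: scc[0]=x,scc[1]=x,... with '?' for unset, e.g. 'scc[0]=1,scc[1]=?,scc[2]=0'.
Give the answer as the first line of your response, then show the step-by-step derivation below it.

scc[0]=0,scc[1]=0,scc[2]=?,scc[3]=?,scc[4]=0

step 1: low=(low[0]=0,low[1]=0,low[2]=?,low[3]=?,low[4]=?); scc=(scc[0]=?,scc[1]=?,scc[2]=?,scc[3]=?,scc[4]=?)
step 2: low=(low[0]=0,low[1]=0,low[2]=?,low[3]=?,low[4]=0); scc=(scc[0]=?,scc[1]=?,scc[2]=?,scc[3]=?,scc[4]=?)
step 3: low=(low[0]=0,low[1]=0,low[2]=?,low[3]=?,low[4]=0); scc=(scc[0]=0,scc[1]=0,scc[2]=?,scc[3]=?,scc[4]=0)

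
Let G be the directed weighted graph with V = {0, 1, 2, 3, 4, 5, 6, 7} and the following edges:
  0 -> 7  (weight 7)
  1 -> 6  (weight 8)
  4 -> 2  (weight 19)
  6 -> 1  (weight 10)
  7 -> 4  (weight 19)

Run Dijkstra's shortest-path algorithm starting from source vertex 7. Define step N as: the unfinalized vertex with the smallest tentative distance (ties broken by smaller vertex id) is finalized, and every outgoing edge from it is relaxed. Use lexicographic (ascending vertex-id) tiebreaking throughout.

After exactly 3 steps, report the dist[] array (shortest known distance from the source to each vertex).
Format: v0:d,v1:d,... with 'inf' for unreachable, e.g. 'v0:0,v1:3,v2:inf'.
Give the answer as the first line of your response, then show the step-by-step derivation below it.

v0:inf,v1:inf,v2:38,v3:inf,v4:19,v5:inf,v6:inf,v7:0

step 1: dist = v0:inf,v1:inf,v2:inf,v3:inf,v4:19,v5:inf,v6:inf,v7:0
step 2: dist = v0:inf,v1:inf,v2:38,v3:inf,v4:19,v5:inf,v6:inf,v7:0
step 3: dist = v0:inf,v1:inf,v2:38,v3:inf,v4:19,v5:inf,v6:inf,v7:0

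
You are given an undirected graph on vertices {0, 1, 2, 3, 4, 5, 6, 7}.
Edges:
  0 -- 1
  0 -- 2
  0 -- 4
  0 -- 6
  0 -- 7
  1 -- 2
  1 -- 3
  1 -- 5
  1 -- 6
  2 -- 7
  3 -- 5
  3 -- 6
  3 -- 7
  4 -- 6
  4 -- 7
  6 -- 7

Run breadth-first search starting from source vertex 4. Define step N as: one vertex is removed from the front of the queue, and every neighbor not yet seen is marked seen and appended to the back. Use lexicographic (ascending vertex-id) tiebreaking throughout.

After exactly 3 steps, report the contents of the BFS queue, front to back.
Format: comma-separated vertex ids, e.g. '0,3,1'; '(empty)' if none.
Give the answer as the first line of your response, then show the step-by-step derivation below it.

7,1,2,3

step 1: dequeue 4; queue=[0,6,7]; order=4
step 2: dequeue 0; queue=[6,7,1,2]; order=4,0
step 3: dequeue 6; queue=[7,1,2,3]; order=4,0,6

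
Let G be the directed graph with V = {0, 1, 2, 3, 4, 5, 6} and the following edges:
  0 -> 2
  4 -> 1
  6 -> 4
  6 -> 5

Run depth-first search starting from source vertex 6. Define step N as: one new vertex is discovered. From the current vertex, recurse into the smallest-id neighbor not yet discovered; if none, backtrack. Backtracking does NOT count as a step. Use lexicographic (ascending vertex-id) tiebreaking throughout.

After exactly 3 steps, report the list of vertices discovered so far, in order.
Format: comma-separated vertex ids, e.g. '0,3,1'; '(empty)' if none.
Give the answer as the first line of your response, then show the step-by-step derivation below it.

6,4,1

step 1: discover 6; path=6; order=6
step 2: discover 4; path=6>4; order=6,4
step 3: discover 1; path=6>4>1; order=6,4,1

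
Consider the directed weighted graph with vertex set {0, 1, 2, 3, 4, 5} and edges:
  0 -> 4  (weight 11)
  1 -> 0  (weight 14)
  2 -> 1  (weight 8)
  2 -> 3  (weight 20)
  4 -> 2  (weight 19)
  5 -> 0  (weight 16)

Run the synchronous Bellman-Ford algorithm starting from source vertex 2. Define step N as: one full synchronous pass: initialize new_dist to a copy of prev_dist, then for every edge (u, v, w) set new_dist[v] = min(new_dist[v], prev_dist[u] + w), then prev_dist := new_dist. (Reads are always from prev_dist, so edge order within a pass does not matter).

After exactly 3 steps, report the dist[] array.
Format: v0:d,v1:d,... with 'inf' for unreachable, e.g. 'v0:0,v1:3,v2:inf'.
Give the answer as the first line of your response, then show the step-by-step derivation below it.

v0:22,v1:8,v2:0,v3:20,v4:33,v5:inf

step 1: dist = v0:inf,v1:8,v2:0,v3:20,v4:inf,v5:inf
step 2: dist = v0:22,v1:8,v2:0,v3:20,v4:inf,v5:inf
step 3: dist = v0:22,v1:8,v2:0,v3:20,v4:33,v5:inf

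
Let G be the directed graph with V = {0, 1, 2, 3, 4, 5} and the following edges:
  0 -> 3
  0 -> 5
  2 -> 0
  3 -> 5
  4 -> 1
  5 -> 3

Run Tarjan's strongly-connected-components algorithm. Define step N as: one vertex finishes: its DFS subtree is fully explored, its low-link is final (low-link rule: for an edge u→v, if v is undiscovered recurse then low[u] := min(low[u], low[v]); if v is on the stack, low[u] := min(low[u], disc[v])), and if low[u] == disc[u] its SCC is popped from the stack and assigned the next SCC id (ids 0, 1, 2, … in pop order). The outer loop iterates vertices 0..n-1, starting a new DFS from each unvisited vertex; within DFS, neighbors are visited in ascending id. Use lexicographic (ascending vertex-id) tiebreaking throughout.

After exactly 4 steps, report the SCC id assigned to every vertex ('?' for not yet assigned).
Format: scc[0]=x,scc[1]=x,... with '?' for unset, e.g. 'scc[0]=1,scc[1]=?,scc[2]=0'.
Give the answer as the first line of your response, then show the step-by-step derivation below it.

scc[0]=1,scc[1]=2,scc[2]=?,scc[3]=0,scc[4]=?,scc[5]=0

step 1: low=(low[0]=0,low[1]=?,low[2]=?,low[3]=1,low[4]=?,low[5]=1); scc=(scc[0]=?,scc[1]=?,scc[2]=?,scc[3]=?,scc[4]=?,scc[5]=?)
step 2: low=(low[0]=0,low[1]=?,low[2]=?,low[3]=1,low[4]=?,low[5]=1); scc=(scc[0]=?,scc[1]=?,scc[2]=?,scc[3]=0,scc[4]=?,scc[5]=0)
step 3: low=(low[0]=0,low[1]=?,low[2]=?,low[3]=1,low[4]=?,low[5]=1); scc=(scc[0]=1,scc[1]=?,scc[2]=?,scc[3]=0,scc[4]=?,scc[5]=0)
step 4: low=(low[0]=0,low[1]=3,low[2]=?,low[3]=1,low[4]=?,low[5]=1); scc=(scc[0]=1,scc[1]=2,scc[2]=?,scc[3]=0,scc[4]=?,scc[5]=0)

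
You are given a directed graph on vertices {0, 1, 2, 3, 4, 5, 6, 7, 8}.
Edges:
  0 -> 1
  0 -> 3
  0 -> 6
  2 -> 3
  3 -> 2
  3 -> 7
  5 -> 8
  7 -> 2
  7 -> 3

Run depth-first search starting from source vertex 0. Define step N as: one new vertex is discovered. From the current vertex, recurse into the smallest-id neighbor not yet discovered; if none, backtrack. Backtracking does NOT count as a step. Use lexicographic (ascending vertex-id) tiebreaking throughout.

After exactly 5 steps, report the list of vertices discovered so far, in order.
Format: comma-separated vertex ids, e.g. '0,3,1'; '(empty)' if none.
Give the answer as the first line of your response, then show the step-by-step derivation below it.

0,1,3,2,7

step 1: discover 0; path=0; order=0
step 2: discover 1; path=0>1; order=0,1
step 3: discover 3; path=0>3; order=0,1,3
step 4: discover 2; path=0>3>2; order=0,1,3,2
step 5: discover 7; path=0>3>7; order=0,1,3,2,7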